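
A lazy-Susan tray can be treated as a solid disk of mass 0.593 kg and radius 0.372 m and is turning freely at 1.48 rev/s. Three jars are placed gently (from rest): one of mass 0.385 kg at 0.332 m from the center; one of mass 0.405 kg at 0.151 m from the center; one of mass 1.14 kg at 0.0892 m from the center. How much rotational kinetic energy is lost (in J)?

energy lost ≈ 1.06 J

The added mass arrives with no angular momentum about the center, and any external torque about the center is negligible, so the system's angular momentum is conserved.
I_p = ½(0.593)(0.372)² = 0.04103 kg·m².
Added inertia Σmr² = (0.385)(0.332)² + (0.405)(0.151)² + (1.14)(0.0892)² = 0.06074 kg·m²; I_f = 0.04103 + 0.06074 = 0.1018 kg·m².
ω_f = I_p ω_i / I_f = (0.04103)(1.48) / 0.1018 = 0.5967 rev/s.
KE_i = ½(0.04103)(9.299 rad/s)² = 1.774 J; KE_f = ½(0.1018)(3.749)² = 0.7152 J.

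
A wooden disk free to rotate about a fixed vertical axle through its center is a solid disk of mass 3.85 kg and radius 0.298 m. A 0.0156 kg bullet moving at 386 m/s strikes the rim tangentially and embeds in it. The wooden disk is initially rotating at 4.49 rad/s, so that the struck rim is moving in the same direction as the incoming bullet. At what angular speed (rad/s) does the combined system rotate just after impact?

About the axle the impulsive forces during the collision are internal, so angular momentum about that axis is conserved.
I_p = ½(3.85)(0.298)² = 0.1709 kg·m². Taking the sense of the bullet's angular momentum as positive, L_{bullet} = m v R = (0.0156)(386)(0.298) = 1.794 kg·m²/s.
L_i = +I_p ω_p + m v R = +(0.1709)(4.49) + 1.794 = 2.562 kg·m²/s.
After sticking, I_f = I_p + m R² = 0.1709 + (0.0156)(0.298)² = 0.1723 kg·m².
ω_f = L_i / I_f = 2.562 / 0.1723 = 14.87 rad/s.

|ω_f| ≈ 14.9 rad/s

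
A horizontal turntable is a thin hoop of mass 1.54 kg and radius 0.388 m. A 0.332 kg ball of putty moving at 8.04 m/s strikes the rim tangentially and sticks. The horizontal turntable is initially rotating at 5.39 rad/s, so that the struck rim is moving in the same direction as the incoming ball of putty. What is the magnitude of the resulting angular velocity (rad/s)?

|ω_f| ≈ 8.11 rad/s

The axle reaction passes through the axle and exerts no torque about it; angular momentum about the axle is conserved through the impact.
I_p = (1.54)(0.388)² = 0.2318 kg·m². Taking the sense of the ball of putty's angular momentum as positive, L_{ball} = m v R = (0.332)(8.04)(0.388) = 1.036 kg·m²/s.
L_i = +I_p ω_p + m v R = +(0.2318)(5.39) + 1.036 = 2.285 kg·m²/s.
After sticking, I_f = I_p + m R² = 0.2318 + (0.332)(0.388)² = 0.2818 kg·m².
ω_f = L_i / I_f = 2.285 / 0.2818 = 8.109 rad/s.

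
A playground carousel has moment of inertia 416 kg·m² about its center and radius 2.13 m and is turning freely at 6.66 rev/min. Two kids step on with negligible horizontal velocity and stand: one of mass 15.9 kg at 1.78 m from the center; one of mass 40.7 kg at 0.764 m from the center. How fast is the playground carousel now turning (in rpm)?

ω_f ≈ 5.65 rpm

No external torque acts about the center; L_before = L_after.
Added inertia Σmr² = (15.9)(1.78)² + (40.7)(0.764)² = 74.13 kg·m²; I_f = 416.0 + 74.13 = 490.1 kg·m².
ω_f = I_p ω_i / I_f = (416.0)(6.66) / 490.1 = 5.653 rpm.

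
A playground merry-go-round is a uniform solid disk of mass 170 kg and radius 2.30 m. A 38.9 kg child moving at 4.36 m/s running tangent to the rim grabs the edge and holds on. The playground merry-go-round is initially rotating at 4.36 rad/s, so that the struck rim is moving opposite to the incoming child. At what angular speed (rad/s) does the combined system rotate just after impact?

|ω_f| ≈ 2.40 rad/s

The axle reaction passes through the axle and exerts no torque about it; angular momentum about the axle is conserved through the impact.
I_p = ½(170)(2.30)² = 449.6 kg·m². Taking the sense of the child's angular momentum as positive, L_{child} = m v R = (38.9)(4.36)(2.30) = 390.1 kg·m²/s.
L_i = −I_p ω_p + m v R = −(449.6)(4.36) + 390.1 = -1570 kg·m²/s.
After sticking, I_f = I_p + m R² = 449.6 + (38.9)(2.30)² = 655.4 kg·m².
ω_f = L_i / I_f = -1570 / 655.4 = -2.396 rad/s.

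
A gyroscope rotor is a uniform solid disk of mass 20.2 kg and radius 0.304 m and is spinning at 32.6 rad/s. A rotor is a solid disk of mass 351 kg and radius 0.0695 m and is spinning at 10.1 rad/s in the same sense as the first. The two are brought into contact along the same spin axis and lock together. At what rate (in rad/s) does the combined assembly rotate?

|ω_f| ≈ 21.9 rad/s

No external torque acts about the common axis, so total angular momentum is conserved.
Moments of inertia: I_A = ½(20.2)(0.304)² = 0.9334 kg·m²; I_B = ½(351)(0.0695)² = 0.8477 kg·m².
Taking A's sense as positive: L = (0.9334)(32.6) + (0.8477)(10.1) = 38.99 kg·m²·rad/s.
Combined I = 0.9334 + 0.8477 = 1.781 kg·m².
ω_f = L / I = 38.99 / 1.781 = 21.89 rad/s.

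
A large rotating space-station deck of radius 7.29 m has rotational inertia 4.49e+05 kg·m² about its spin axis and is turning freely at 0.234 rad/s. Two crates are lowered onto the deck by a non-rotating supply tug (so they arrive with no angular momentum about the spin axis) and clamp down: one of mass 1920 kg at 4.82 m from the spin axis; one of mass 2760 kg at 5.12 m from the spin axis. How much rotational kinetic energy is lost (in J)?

energy lost ≈ 2540 J

The added mass arrives with no angular momentum about the spin axis, and any external torque about the spin axis is negligible, so the system's angular momentum is conserved.
Added inertia Σmr² = (1920)(4.82)² + (2760)(5.12)² = 1.170e+05 kg·m²; I_f = 4.490e+05 + 1.170e+05 = 5.660e+05 kg·m².
ω_f = I_p ω_i / I_f = (4.490e+05)(0.234) / 5.660e+05 = 0.1856 rad/s.
KE_i = ½(4.490e+05)(0.2340 rad/s)² = 12290 J; KE_f = ½(5.660e+05)(0.1856)² = 9752 J.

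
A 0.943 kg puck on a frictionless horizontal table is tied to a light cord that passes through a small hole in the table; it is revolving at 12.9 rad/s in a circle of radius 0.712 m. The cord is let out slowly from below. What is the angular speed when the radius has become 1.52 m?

The constraining force is radial, so m r² ω about the center is conserved.
ω₂ = ω₁ (r₁/r₂)² = (12.9)(0.712/1.52)² = 2.830 rad/s.

ω₂ ≈ 2.83 rad/s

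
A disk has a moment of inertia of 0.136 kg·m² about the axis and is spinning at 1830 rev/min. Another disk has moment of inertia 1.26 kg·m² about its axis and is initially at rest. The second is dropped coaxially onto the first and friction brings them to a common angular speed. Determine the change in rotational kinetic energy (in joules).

The coupling torques are internal; angular momentum about the shared axis is conserved.
Taking A's sense as positive: L = (0.1360)(1830) = 248.9 kg·m²·rpm.
Combined I = 0.1360 + 1.260 = 1.396 kg·m².
ω_f = L / I = 248.9 / 1.396 = 178.3 rpm.
KE_i = ½ΣIω² = 2497 J; KE_f = ½(1.396)(18.67)² = 243.3 J.

ΔKE ≈ -2250 J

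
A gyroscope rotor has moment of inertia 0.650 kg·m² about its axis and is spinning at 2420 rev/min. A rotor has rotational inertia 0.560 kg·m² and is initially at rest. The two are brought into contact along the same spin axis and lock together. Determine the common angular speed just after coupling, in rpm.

|ω_f| ≈ 1300 rpm

No external torque acts about the common axis, so total angular momentum is conserved.
Taking A's sense as positive: L = (0.6500)(2420) = 1573 kg·m²·rpm.
Combined I = 0.6500 + 0.5600 = 1.210 kg·m².
ω_f = L / I = 1573 / 1.210 = 1300 rpm.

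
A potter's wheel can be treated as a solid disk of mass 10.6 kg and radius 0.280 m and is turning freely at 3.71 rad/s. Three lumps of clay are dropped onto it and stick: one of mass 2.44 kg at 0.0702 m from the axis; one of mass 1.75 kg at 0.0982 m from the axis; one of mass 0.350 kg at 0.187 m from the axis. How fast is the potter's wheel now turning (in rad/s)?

The added mass arrives with no angular momentum about the axis, and any external torque about the axis is negligible, so the system's angular momentum is conserved.
I_p = ½(10.6)(0.280)² = 0.4155 kg·m².
Added inertia Σmr² = (2.44)(0.0702)² + (1.75)(0.0982)² + (0.350)(0.187)² = 0.04114 kg·m²; I_f = 0.4155 + 0.04114 = 0.4567 kg·m².
ω_f = I_p ω_i / I_f = (0.4155)(3.71) / 0.4567 = 3.376 rad/s.

ω_f ≈ 3.38 rad/s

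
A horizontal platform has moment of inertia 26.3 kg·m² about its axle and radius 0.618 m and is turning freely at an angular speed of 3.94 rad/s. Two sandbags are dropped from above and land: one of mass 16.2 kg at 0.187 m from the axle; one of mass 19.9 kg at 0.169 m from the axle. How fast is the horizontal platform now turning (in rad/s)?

ω_f ≈ 3.78 rad/s

No external torque acts about the axle; L_before = L_after.
Added inertia Σmr² = (16.2)(0.187)² + (19.9)(0.169)² = 1.135 kg·m²; I_f = 26.30 + 1.135 = 27.43 kg·m².
ω_f = I_p ω_i / I_f = (26.30)(3.94) / 27.43 = 3.777 rad/s.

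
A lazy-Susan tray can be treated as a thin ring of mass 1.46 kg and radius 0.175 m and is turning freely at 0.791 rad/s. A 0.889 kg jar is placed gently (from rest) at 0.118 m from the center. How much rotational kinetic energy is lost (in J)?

energy lost ≈ 0.00303 J

The added mass arrives with no angular momentum about the center, and any external torque about the center is negligible, so the system's angular momentum is conserved.
I_p = (1.46)(0.175)² = 0.04471 kg·m².
Added inertia Σmr² = (0.889)(0.118)² = 0.01238 kg·m²; I_f = 0.04471 + 0.01238 = 0.05709 kg·m².
ω_f = I_p ω_i / I_f = (0.04471)(0.791) / 0.05709 = 0.6195 rad/s.
KE_i = ½(0.04471)(0.7910 rad/s)² = 0.01399 J; KE_f = ½(0.05709)(0.6195)² = 0.01096 J.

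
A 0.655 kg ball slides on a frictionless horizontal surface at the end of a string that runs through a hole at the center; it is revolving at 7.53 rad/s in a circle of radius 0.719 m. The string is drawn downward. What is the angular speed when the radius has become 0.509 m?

ω₂ ≈ 15.0 rad/s

No torque about the axis ⇒ m r₁² ω₁ = m r₂² ω₂.
ω₂ = ω₁ (r₁/r₂)² = (7.53)(0.719/0.509)² = 15.03 rad/s.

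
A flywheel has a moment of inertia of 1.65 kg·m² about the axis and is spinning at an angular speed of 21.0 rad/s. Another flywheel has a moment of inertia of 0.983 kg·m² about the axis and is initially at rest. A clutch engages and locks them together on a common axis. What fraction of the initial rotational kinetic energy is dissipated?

fraction ≈ 0.373

The coupling torques are internal; angular momentum about the shared axis is conserved.
Taking A's sense as positive: L = (1.650)(21.0) = 34.65 kg·m²·rad/s.
Combined I = 1.650 + 0.9830 = 2.633 kg·m².
ω_f = L / I = 34.65 / 2.633 = 13.16 rad/s.
KE_i = ½ΣIω² = 363.8 J; KE_f = ½(2.633)(13.16)² = 228.0 J.
Fraction dissipated = (KE_i − KE_f)/KE_i = 0.3733.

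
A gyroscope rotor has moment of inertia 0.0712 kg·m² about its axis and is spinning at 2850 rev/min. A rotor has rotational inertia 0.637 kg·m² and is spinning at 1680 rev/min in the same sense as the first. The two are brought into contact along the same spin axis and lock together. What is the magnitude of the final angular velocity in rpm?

No external torque acts about the common axis, so total angular momentum is conserved.
Taking A's sense as positive: L = (0.07120)(2850) + (0.6370)(1680) = 1273 kg·m²·rpm.
Combined I = 0.07120 + 0.6370 = 0.7082 kg·m².
ω_f = L / I = 1273 / 0.7082 = 1798 rpm.

|ω_f| ≈ 1800 rpm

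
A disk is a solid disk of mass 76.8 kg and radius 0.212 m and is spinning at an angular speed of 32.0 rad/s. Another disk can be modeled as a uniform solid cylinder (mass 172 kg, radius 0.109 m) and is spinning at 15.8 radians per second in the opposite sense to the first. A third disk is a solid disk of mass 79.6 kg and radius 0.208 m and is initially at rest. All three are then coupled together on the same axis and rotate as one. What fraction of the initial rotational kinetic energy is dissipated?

fraction ≈ 0.831

No external torque acts about the common axis, so total angular momentum is conserved.
Moments of inertia: I_A = ½(76.8)(0.212)² = 1.726 kg·m²; I_B = ½(172)(0.109)² = 1.022 kg·m²; I_C = ½(79.6)(0.208)² = 1.722 kg·m².
Taking A's sense as positive: L = (1.726)(32.0) − (1.022)(15.8) = 39.08 kg·m²·rad/s.
Combined I = 1.726 + 1.022 + 1.722 = 4.470 kg·m².
ω_f = L / I = 39.08 / 4.470 = 8.744 rad/s.
KE_i = ½ΣIω² = 1011 J; KE_f = ½(4.470)(8.744)² = 170.9 J.
Fraction dissipated = (KE_i − KE_f)/KE_i = 0.8310.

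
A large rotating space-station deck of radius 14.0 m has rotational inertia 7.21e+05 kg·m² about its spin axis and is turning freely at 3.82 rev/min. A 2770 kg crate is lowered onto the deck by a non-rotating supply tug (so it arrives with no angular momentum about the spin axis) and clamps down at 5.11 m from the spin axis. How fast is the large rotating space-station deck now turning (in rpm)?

ω_f ≈ 3.47 rpm

The added mass arrives with no angular momentum about the spin axis, and any external torque about the spin axis is negligible, so the system's angular momentum is conserved.
Added inertia Σmr² = (2770)(5.11)² = 72330 kg·m²; I_f = 7.210e+05 + 72330 = 7.933e+05 kg·m².
ω_f = I_p ω_i / I_f = (7.210e+05)(3.82) / 7.933e+05 = 3.472 rpm.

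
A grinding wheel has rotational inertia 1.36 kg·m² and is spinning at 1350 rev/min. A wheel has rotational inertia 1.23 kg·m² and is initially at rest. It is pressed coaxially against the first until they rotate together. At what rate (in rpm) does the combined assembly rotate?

|ω_f| ≈ 709 rpm

No external torque acts about the common axis, so total angular momentum is conserved.
Taking A's sense as positive: L = (1.360)(1350) = 1836 kg·m²·rpm.
Combined I = 1.360 + 1.230 = 2.590 kg·m².
ω_f = L / I = 1836 / 2.590 = 708.9 rpm.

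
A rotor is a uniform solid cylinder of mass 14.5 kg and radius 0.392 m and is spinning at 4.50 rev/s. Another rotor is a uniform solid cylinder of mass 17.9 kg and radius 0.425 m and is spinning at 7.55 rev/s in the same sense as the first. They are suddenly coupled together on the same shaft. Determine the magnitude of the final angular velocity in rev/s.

No external torque acts about the common axis, so total angular momentum is conserved.
Moments of inertia: I_A = ½(14.5)(0.392)² = 1.114 kg·m²; I_B = ½(17.9)(0.425)² = 1.617 kg·m².
Taking A's sense as positive: L = (1.114)(4.50) + (1.617)(7.55) = 17.22 kg·m²·rev/s.
Combined I = 1.114 + 1.617 = 2.731 kg·m².
ω_f = L / I = 17.22 / 2.731 = 6.306 rev/s.

|ω_f| ≈ 6.31 rev/s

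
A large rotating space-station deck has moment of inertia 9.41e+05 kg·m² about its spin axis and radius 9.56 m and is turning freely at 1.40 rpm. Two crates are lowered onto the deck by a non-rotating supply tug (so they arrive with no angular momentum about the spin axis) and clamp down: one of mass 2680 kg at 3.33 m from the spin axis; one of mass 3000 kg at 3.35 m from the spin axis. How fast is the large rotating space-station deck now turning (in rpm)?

ω_f ≈ 1.31 rpm

No external torque acts about the spin axis; L_before = L_after.
Added inertia Σmr² = (2680)(3.33)² + (3000)(3.35)² = 63390 kg·m²; I_f = 9.410e+05 + 63390 = 1.004e+06 kg·m².
ω_f = I_p ω_i / I_f = (9.410e+05)(1.40) / 1.004e+06 = 1.312 rpm.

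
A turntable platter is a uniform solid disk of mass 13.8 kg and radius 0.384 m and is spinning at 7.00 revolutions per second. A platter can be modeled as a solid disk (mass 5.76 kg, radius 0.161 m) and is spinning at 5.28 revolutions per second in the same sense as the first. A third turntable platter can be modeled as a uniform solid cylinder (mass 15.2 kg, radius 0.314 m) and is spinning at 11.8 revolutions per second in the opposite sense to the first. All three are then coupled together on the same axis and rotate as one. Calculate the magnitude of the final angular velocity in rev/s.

|ω_f| ≈ 0.720 rev/s

No external torque acts about the common axis, so total angular momentum is conserved.
Moments of inertia: I_A = ½(13.8)(0.384)² = 1.017 kg·m²; I_B = ½(5.76)(0.161)² = 0.07465 kg·m²; I_C = ½(15.2)(0.314)² = 0.7493 kg·m².
Taking A's sense as positive: L = (1.017)(7.00) + (0.07465)(5.28) − (0.7493)(11.8) = -1.326 kg·m²·rev/s.
Combined I = 1.017 + 0.07465 + 0.7493 = 1.841 kg·m².
ω_f = L / I = -1.326 / 1.841 = -0.7200 rev/s.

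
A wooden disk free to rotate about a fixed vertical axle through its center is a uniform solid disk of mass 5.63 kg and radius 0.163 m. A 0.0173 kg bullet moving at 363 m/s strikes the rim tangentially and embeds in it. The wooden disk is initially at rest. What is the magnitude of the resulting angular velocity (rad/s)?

The axle reaction passes through the axle and exerts no torque about it; angular momentum about the axle is conserved through the impact.
I_p = ½(5.63)(0.163)² = 0.07479 kg·m². Taking the sense of the bullet's angular momentum as positive, L_{bullet} = m v R = (0.0173)(363)(0.163) = 1.024 kg·m²/s.
L_i = 0 + 1.024 = 1.024 kg·m²/s.
After sticking, I_f = I_p + m R² = 0.07479 + (0.0173)(0.163)² = 0.07525 kg·m².
ω_f = L_i / I_f = 1.024 / 0.07525 = 13.60 rad/s.

|ω_f| ≈ 13.6 rad/s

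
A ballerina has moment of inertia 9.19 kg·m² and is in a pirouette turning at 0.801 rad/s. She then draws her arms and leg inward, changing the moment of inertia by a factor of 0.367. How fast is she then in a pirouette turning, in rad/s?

ω₂ ≈ 2.18 rad/s

No external torque acts about the spin axis, so angular momentum is conserved.
I₂ = 0.367 × 9.19 = 3.373 kg·m².
ω₂ = I₁ω₁ / I₂ = (9.190)(0.801 rad/s) / (3.373) = 2.183 rad/s.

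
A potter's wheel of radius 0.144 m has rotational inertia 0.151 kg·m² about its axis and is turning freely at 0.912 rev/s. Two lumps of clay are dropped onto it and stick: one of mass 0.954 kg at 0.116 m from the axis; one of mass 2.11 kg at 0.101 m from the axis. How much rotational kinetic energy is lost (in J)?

energy lost ≈ 0.460 J

No external torque acts about the axis; L_before = L_after.
Added inertia Σmr² = (0.954)(0.116)² + (2.11)(0.101)² = 0.03436 kg·m²; I_f = 0.1510 + 0.03436 = 0.1854 kg·m².
ω_f = I_p ω_i / I_f = (0.1510)(0.912) / 0.1854 = 0.7429 rev/s.
KE_i = ½(0.1510)(5.730 rad/s)² = 2.479 J; KE_f = ½(0.1854)(4.668)² = 2.020 J.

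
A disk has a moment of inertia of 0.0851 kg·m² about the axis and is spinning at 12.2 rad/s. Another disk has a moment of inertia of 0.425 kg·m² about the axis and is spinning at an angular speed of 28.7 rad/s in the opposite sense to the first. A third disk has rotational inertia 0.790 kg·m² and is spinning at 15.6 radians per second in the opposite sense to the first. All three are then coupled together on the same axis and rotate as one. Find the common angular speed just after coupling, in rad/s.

|ω_f| ≈ 18.1 rad/s

No external torque acts about the common axis, so total angular momentum is conserved.
Taking A's sense as positive: L = (0.08510)(12.2) − (0.4250)(28.7) − (0.7900)(15.6) = -23.48 kg·m²·rad/s.
Combined I = 0.08510 + 0.4250 + 0.7900 = 1.300 kg·m².
ω_f = L / I = -23.48 / 1.300 = -18.06 rad/s.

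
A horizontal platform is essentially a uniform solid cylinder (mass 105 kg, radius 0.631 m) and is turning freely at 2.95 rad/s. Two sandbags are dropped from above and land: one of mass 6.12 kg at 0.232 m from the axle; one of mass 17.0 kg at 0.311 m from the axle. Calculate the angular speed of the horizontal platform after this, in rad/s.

The added mass arrives with no angular momentum about the axle, and any external torque about the axle is negligible, so the system's angular momentum is conserved.
I_p = ½(105)(0.631)² = 20.90 kg·m².
Added inertia Σmr² = (6.12)(0.232)² + (17.0)(0.311)² = 1.974 kg·m²; I_f = 20.90 + 1.974 = 22.88 kg·m².
ω_f = I_p ω_i / I_f = (20.90)(2.95) / 22.88 = 2.695 rad/s.

ω_f ≈ 2.70 rad/s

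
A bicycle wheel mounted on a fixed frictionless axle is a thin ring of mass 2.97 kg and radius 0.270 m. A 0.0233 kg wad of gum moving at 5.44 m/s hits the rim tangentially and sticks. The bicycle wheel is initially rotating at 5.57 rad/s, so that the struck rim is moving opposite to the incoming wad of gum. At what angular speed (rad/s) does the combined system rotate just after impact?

|ω_f| ≈ 5.37 rad/s

The axle reaction passes through the axle and exerts no torque about it; angular momentum about the axle is conserved through the impact.
I_p = (2.97)(0.270)² = 0.2165 kg·m². Taking the sense of the wad of gum's angular momentum as positive, L_{wad} = m v R = (0.0233)(5.44)(0.270) = 0.03422 kg·m²/s.
L_i = −I_p ω_p + m v R = −(0.2165)(5.57) + 0.03422 = -1.172 kg·m²/s.
After sticking, I_f = I_p + m R² = 0.2165 + (0.0233)(0.270)² = 0.2182 kg·m².
ω_f = L_i / I_f = -1.172 / 0.2182 = -5.370 rad/s.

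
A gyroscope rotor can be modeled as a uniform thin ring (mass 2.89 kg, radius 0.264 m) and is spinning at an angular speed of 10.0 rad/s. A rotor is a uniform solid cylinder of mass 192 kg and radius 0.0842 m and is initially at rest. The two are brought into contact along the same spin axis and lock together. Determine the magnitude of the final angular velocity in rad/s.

The coupling torques are internal; angular momentum about the shared axis is conserved.
Moments of inertia: I_A = (2.89)(0.264)² = 0.2014 kg·m²; I_B = ½(192)(0.0842)² = 0.6806 kg·m².
Taking A's sense as positive: L = (0.2014)(10.0) = 2.014 kg·m²·rad/s.
Combined I = 0.2014 + 0.6806 = 0.8820 kg·m².
ω_f = L / I = 2.014 / 0.8820 = 2.284 rad/s.

|ω_f| ≈ 2.28 rad/s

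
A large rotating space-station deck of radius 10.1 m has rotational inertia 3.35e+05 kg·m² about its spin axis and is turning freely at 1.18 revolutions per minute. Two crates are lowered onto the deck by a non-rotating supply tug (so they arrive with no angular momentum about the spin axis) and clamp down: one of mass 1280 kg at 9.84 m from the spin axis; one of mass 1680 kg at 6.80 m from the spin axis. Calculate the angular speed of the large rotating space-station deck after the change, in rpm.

ω_f ≈ 0.737 rpm

No external torque acts about the spin axis; L_before = L_after.
Added inertia Σmr² = (1280)(9.84)² + (1680)(6.80)² = 2.016e+05 kg·m²; I_f = 3.350e+05 + 2.016e+05 = 5.366e+05 kg·m².
ω_f = I_p ω_i / I_f = (3.350e+05)(1.18) / 5.366e+05 = 0.7366 rpm.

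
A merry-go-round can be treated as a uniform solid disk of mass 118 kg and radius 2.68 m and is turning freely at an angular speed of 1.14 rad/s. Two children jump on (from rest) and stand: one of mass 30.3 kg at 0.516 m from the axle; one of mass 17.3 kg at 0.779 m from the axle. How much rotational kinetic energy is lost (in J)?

energy lost ≈ 11.6 J

No external torque acts about the axle; L_before = L_after.
I_p = ½(118)(2.68)² = 423.8 kg·m².
Added inertia Σmr² = (30.3)(0.516)² + (17.3)(0.779)² = 18.57 kg·m²; I_f = 423.8 + 18.57 = 442.3 kg·m².
ω_f = I_p ω_i / I_f = (423.8)(1.14) / 442.3 = 1.092 rad/s.
KE_i = ½(423.8)(1.140 rad/s)² = 275.4 J; KE_f = ½(442.3)(1.092)² = 263.8 J.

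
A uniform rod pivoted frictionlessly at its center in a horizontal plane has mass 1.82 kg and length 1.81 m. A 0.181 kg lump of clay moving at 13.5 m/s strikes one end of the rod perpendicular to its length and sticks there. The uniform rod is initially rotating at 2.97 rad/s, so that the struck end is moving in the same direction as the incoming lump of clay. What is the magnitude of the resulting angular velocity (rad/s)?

About the pivot the impulsive forces during the collision are internal, so angular momentum about that axis is conserved.
I_p = (1/12)(1.82)(1.81)² = 0.4969 kg·m². Taking the sense of the lump of clay's angular momentum as positive, L_{lump} = m v R = (0.181)(13.5)(1.81/2) = 2.211 kg·m²/s.
L_i = +I_p ω_p + m v R = +(0.4969)(2.97) + 2.211 = 3.687 kg·m²/s.
After sticking, I_f = I_p + m R² = 0.4969 + (0.181)(1.81/2)² = 0.6451 kg·m².
ω_f = L_i / I_f = 3.687 / 0.6451 = 5.715 rad/s.

|ω_f| ≈ 5.72 rad/s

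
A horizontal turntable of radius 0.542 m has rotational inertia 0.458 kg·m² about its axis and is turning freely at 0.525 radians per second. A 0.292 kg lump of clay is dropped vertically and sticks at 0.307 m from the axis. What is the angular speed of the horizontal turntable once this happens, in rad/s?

ω_f ≈ 0.495 rad/s

The added mass arrives with no angular momentum about the axis, and any external torque about the axis is negligible, so the system's angular momentum is conserved.
Added inertia Σmr² = (0.292)(0.307)² = 0.02752 kg·m²; I_f = 0.4580 + 0.02752 = 0.4855 kg·m².
ω_f = I_p ω_i / I_f = (0.4580)(0.525) / 0.4855 = 0.4952 rad/s.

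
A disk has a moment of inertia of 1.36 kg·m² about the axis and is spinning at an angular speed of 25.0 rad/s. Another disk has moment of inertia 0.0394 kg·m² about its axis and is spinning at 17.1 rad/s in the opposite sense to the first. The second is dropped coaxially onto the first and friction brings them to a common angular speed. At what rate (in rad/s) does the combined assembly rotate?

|ω_f| ≈ 23.8 rad/s

The coupling torques are internal; angular momentum about the shared axis is conserved.
Taking A's sense as positive: L = (1.360)(25.0) − (0.03940)(17.1) = 33.33 kg·m²·rad/s.
Combined I = 1.360 + 0.03940 = 1.399 kg·m².
ω_f = L / I = 33.33 / 1.399 = 23.81 rad/s.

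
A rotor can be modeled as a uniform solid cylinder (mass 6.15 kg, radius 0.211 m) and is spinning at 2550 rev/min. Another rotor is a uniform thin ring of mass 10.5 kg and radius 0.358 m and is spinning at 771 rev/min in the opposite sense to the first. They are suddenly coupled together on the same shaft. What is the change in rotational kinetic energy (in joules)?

The coupling torques are internal; angular momentum about the shared axis is conserved.
Moments of inertia: I_A = ½(6.15)(0.211)² = 0.1369 kg·m²; I_B = (10.5)(0.358)² = 1.346 kg·m².
Taking A's sense as positive: L = (0.1369)(2550) − (1.346)(771) = -688.5 kg·m²·rpm.
Combined I = 0.1369 + 1.346 = 1.483 kg·m².
ω_f = L / I = -688.5 / 1.483 = -464.3 rpm.
KE_i = ½ΣIω² = 9267 J; KE_f = ½(1.483)(48.63)² = 1753 J.

ΔKE ≈ -7510 J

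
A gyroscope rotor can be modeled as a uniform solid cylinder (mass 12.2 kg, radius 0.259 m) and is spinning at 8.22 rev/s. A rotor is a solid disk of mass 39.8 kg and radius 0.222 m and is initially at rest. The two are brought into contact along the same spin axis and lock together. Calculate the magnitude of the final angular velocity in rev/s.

The coupling torques are internal; angular momentum about the shared axis is conserved.
Moments of inertia: I_A = ½(12.2)(0.259)² = 0.4092 kg·m²; I_B = ½(39.8)(0.222)² = 0.9808 kg·m².
Taking A's sense as positive: L = (0.4092)(8.22) = 3.364 kg·m²·rev/s.
Combined I = 0.4092 + 0.9808 = 1.390 kg·m².
ω_f = L / I = 3.364 / 1.390 = 2.420 rev/s.

|ω_f| ≈ 2.42 rev/s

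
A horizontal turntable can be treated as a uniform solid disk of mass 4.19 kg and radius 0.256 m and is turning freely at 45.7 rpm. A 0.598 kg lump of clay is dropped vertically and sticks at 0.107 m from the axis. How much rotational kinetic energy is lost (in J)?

energy lost ≈ 0.0747 J

The added mass arrives with no angular momentum about the axis, and any external torque about the axis is negligible, so the system's angular momentum is conserved.
I_p = ½(4.19)(0.256)² = 0.1373 kg·m².
Added inertia Σmr² = (0.598)(0.107)² = 0.006847 kg·m²; I_f = 0.1373 + 0.006847 = 0.1441 kg·m².
ω_f = I_p ω_i / I_f = (0.1373)(45.7) / 0.1441 = 43.53 rpm.
KE_i = ½(0.1373)(4.786 rad/s)² = 1.572 J; KE_f = ½(0.1441)(4.558)² = 1.498 J.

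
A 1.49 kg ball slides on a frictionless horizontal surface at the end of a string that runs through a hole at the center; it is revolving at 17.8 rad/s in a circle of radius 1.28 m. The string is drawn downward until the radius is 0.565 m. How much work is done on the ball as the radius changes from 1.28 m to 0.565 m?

W ≈ 1600 J

The constraining force is radial, so m r² ω about the center is conserved.
ω₂ = ω₁ (r₁/r₂)² = (17.8)(1.28/0.565)² = 91.36 rad/s.
W = ΔKE = ½m(v₂² − v₁²) = 1598 J.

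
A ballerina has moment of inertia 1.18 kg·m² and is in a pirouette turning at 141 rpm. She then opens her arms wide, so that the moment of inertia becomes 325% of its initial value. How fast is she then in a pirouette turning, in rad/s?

With no external torque about the axis, L is conserved: I₁ω₁ = I₂ω₂.
I₂ = 3.25 × 1.18 = 3.835 kg·m².
ω₂ = I₁ω₁ / I₂ = (1.180)(141 rpm) / (3.835) = 43.38 rpm = 4.543 rad/s.

ω₂ ≈ 4.54 rad/s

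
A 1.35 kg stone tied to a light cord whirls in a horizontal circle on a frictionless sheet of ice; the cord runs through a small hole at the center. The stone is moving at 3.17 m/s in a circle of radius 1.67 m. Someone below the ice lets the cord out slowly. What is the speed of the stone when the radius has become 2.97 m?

Central (radial) force ⇒ zero torque about the center ⇒ m v r is constant.
v₂ = v₁ r₁ / r₂ = (3.17)(1.67) / (2.97) = 1.782 m/s.

v₂ ≈ 1.78 m/s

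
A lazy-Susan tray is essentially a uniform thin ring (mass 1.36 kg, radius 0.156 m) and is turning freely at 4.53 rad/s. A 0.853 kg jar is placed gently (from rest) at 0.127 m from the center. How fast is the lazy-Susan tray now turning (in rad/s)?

ω_f ≈ 3.20 rad/s

The added mass arrives with no angular momentum about the center, and any external torque about the center is negligible, so the system's angular momentum is conserved.
I_p = (1.36)(0.156)² = 0.03310 kg·m².
Added inertia Σmr² = (0.853)(0.127)² = 0.01376 kg·m²; I_f = 0.03310 + 0.01376 = 0.04685 kg·m².
ω_f = I_p ω_i / I_f = (0.03310)(4.53) / 0.04685 = 3.200 rad/s.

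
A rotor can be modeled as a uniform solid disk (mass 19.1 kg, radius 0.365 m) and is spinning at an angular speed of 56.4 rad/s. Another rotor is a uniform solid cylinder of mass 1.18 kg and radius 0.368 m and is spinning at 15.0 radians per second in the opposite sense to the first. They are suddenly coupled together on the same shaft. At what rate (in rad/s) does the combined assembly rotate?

|ω_f| ≈ 52.2 rad/s

The coupling torques are internal; angular momentum about the shared axis is conserved.
Moments of inertia: I_A = ½(19.1)(0.365)² = 1.272 kg·m²; I_B = ½(1.18)(0.368)² = 0.07990 kg·m².
Taking A's sense as positive: L = (1.272)(56.4) − (0.07990)(15.0) = 70.56 kg·m²·rad/s.
Combined I = 1.272 + 0.07990 = 1.352 kg·m².
ω_f = L / I = 70.56 / 1.352 = 52.18 rad/s.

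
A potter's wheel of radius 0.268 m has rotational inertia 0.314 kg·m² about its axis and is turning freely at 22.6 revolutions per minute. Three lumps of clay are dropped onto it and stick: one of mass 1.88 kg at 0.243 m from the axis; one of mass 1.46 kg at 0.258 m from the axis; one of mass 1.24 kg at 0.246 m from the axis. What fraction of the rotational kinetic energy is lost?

No external torque acts about the axis; L_before = L_after.
Added inertia Σmr² = (1.88)(0.243)² + (1.46)(0.258)² + (1.24)(0.246)² = 0.2832 kg·m²; I_f = 0.3140 + 0.2832 = 0.5972 kg·m².
ω_f = I_p ω_i / I_f = (0.3140)(22.6) / 0.5972 = 11.88 rpm.
KE_i = ½(0.3140)(2.367 rad/s)² = 0.8794 J; KE_f = ½(0.5972)(1.244)² = 0.4623 J.
Fraction lost = 0.4742.

fraction ≈ 0.474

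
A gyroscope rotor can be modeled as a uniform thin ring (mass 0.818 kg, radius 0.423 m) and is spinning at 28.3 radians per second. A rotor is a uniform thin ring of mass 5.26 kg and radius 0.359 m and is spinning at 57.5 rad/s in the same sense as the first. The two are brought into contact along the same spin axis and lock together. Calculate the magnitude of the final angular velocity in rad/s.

The coupling torques are internal; angular momentum about the shared axis is conserved.
Moments of inertia: I_A = (0.818)(0.423)² = 0.1464 kg·m²; I_B = (5.26)(0.359)² = 0.6779 kg·m².
Taking A's sense as positive: L = (0.1464)(28.3) + (0.6779)(57.5) = 43.12 kg·m²·rad/s.
Combined I = 0.1464 + 0.6779 = 0.8243 kg·m².
ω_f = L / I = 43.12 / 0.8243 = 52.32 rad/s.

|ω_f| ≈ 52.3 rad/s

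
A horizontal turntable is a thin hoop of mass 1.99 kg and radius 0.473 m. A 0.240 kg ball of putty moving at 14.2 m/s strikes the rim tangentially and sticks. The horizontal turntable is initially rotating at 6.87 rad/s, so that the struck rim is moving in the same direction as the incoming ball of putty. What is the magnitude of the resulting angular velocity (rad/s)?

|ω_f| ≈ 9.36 rad/s

The axle reaction passes through the axle and exerts no torque about it; angular momentum about the axle is conserved through the impact.
I_p = (1.99)(0.473)² = 0.4452 kg·m². Taking the sense of the ball of putty's angular momentum as positive, L_{ball} = m v R = (0.240)(14.2)(0.473) = 1.612 kg·m²/s.
L_i = +I_p ω_p + m v R = +(0.4452)(6.87) + 1.612 = 4.671 kg·m²/s.
After sticking, I_f = I_p + m R² = 0.4452 + (0.240)(0.473)² = 0.4989 kg·m².
ω_f = L_i / I_f = 4.671 / 0.4989 = 9.362 rad/s.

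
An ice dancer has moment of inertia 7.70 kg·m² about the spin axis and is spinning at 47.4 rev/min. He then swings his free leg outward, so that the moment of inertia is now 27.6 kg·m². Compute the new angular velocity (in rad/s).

ω₂ ≈ 1.38 rad/s

Angular momentum about the spin axis is conserved since the torque about it is zero.
ω₂ = I₁ω₁ / I₂ = (7.700)(47.4 rpm) / (27.60) = 13.22 rpm = 1.385 rad/s.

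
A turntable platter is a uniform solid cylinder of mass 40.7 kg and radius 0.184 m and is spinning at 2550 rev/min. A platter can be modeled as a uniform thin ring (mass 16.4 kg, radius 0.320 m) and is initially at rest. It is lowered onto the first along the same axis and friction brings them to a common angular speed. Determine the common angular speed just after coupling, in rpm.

No external torque acts about the common axis, so total angular momentum is conserved.
Moments of inertia: I_A = ½(40.7)(0.184)² = 0.6890 kg·m²; I_B = (16.4)(0.320)² = 1.679 kg·m².
Taking A's sense as positive: L = (0.6890)(2550) = 1757 kg·m²·rpm.
Combined I = 0.6890 + 1.679 = 2.368 kg·m².
ω_f = L / I = 1757 / 2.368 = 741.8 rpm.

|ω_f| ≈ 742 rpm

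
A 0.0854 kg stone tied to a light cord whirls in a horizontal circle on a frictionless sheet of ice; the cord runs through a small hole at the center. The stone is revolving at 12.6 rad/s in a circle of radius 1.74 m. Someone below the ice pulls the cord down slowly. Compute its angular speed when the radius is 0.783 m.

No torque about the axis ⇒ m r₁² ω₁ = m r₂² ω₂.
ω₂ = ω₁ (r₁/r₂)² = (12.6)(1.74/0.783)² = 62.22 rad/s.

ω₂ ≈ 62.2 rad/s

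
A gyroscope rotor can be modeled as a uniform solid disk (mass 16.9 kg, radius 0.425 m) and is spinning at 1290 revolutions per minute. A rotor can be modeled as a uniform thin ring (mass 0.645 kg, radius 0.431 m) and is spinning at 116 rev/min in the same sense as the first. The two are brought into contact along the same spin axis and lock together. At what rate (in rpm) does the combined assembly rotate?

|ω_f| ≈ 1200 rpm

The coupling torques are internal; angular momentum about the shared axis is conserved.
Moments of inertia: I_A = ½(16.9)(0.425)² = 1.526 kg·m²; I_B = (0.645)(0.431)² = 0.1198 kg·m².
Taking A's sense as positive: L = (1.526)(1290) + (0.1198)(116) = 1983 kg·m²·rpm.
Combined I = 1.526 + 0.1198 = 1.646 kg·m².
ω_f = L / I = 1983 / 1.646 = 1205 rpm.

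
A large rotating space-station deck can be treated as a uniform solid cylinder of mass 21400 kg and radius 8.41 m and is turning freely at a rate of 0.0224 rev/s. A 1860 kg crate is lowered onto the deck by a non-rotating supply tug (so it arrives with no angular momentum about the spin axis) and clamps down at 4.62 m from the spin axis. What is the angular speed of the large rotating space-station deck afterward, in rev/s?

No external torque acts about the spin axis; L_before = L_after.
I_p = ½(21400)(8.41)² = 7.568e+05 kg·m².
Added inertia Σmr² = (1860)(4.62)² = 39700 kg·m²; I_f = 7.568e+05 + 39700 = 7.965e+05 kg·m².
ω_f = I_p ω_i / I_f = (7.568e+05)(0.0224) / 7.965e+05 = 0.02128 rev/s.

ω_f ≈ 0.0213 rev/s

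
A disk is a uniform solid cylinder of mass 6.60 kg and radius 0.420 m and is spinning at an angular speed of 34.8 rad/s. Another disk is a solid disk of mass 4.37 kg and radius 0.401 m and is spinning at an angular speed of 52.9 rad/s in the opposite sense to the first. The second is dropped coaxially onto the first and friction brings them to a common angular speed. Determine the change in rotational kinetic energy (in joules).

The coupling torques are internal; angular momentum about the shared axis is conserved.
Moments of inertia: I_A = ½(6.60)(0.420)² = 0.5821 kg·m²; I_B = ½(4.37)(0.401)² = 0.3514 kg·m².
Taking A's sense as positive: L = (0.5821)(34.8) − (0.3514)(52.9) = 1.671 kg·m²·rad/s.
Combined I = 0.5821 + 0.3514 = 0.9335 kg·m².
ω_f = L / I = 1.671 / 0.9335 = 1.790 rad/s.
KE_i = ½ΣIω² = 844.1 J; KE_f = ½(0.9335)(1.790)² = 1.496 J.

ΔKE ≈ -843 J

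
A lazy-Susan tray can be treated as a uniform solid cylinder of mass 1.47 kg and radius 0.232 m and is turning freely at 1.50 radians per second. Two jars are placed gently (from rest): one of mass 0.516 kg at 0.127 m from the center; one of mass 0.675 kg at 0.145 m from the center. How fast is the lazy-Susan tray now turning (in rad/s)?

The added mass arrives with no angular momentum about the center, and any external torque about the center is negligible, so the system's angular momentum is conserved.
I_p = ½(1.47)(0.232)² = 0.03956 kg·m².
Added inertia Σmr² = (0.516)(0.127)² + (0.675)(0.145)² = 0.02251 kg·m²; I_f = 0.03956 + 0.02251 = 0.06208 kg·m².
ω_f = I_p ω_i / I_f = (0.03956)(1.50) / 0.06208 = 0.9560 rad/s.

ω_f ≈ 0.956 rad/s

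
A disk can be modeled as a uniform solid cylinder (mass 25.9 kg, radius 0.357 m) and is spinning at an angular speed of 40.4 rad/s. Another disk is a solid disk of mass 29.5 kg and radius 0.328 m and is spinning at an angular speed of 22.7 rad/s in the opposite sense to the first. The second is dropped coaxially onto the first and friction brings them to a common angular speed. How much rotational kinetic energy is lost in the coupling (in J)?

ΔKE lost ≈ 1610 J

No external torque acts about the common axis, so total angular momentum is conserved.
Moments of inertia: I_A = ½(25.9)(0.357)² = 1.650 kg·m²; I_B = ½(29.5)(0.328)² = 1.587 kg·m².
Taking A's sense as positive: L = (1.650)(40.4) − (1.587)(22.7) = 30.66 kg·m²·rad/s.
Combined I = 1.650 + 1.587 = 3.237 kg·m².
ω_f = L / I = 30.66 / 3.237 = 9.470 rad/s.
KE_i = ½ΣIω² = 1756 J; KE_f = ½(3.237)(9.470)² = 145.2 J.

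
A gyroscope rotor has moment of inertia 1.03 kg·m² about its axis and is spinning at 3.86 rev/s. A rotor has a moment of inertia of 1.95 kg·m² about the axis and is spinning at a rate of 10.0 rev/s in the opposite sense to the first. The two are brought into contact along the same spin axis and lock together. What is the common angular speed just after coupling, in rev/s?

No external torque acts about the common axis, so total angular momentum is conserved.
Taking A's sense as positive: L = (1.030)(3.86) − (1.950)(10.0) = -15.52 kg·m²·rev/s.
Combined I = 1.030 + 1.950 = 2.980 kg·m².
ω_f = L / I = -15.52 / 2.980 = -5.209 rev/s.

|ω_f| ≈ 5.21 rev/s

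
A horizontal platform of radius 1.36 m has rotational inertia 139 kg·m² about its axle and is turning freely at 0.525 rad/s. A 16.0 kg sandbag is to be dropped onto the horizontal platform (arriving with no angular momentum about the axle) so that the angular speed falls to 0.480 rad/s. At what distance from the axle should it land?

The added mass arrives with no angular momentum about the axle, and any external torque about the axle is negligible, so the system's angular momentum is conserved.
I_p ω_i = (I_p + m r²) ω_f ⇒ m r² = I_p(ω_i/ω_f − 1) = 139.0(0.525/0.480 − 1) = 13.03 kg·m².
r = √(13.03/16.0) = 0.9025 m.

r ≈ 0.902 m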